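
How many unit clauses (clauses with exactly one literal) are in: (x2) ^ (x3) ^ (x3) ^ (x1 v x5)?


A unit clause contains exactly one literal.
Unit clauses found: (x2), (x3), (x3).
Count = 3.

3


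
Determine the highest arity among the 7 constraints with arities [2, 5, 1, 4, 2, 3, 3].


The arities are: 2, 5, 1, 4, 2, 3, 3.
Scan for the maximum value.
Maximum arity = 5.

5


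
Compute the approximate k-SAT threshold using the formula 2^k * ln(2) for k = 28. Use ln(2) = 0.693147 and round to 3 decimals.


Using the asymptotic formula: threshold ~ 2^k * ln(2).
2^28 = 268435456.
268435456 * 0.693147 = 186065231.02.

186065231.02


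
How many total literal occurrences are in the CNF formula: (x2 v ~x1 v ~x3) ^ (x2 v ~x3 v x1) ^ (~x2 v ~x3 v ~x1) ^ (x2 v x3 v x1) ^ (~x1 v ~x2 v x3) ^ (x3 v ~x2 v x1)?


Clause lengths: 3, 3, 3, 3, 3, 3.
Sum = 3 + 3 + 3 + 3 + 3 + 3 = 18.

18


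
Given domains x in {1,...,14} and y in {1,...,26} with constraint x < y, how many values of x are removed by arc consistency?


For the constraint x < y, x needs a supporting value in y's domain.
x can be at most 25 (one less than y's maximum).
Valid x values from domain: 14 out of 14.
Pruned = 14 - 14 = 0.

0


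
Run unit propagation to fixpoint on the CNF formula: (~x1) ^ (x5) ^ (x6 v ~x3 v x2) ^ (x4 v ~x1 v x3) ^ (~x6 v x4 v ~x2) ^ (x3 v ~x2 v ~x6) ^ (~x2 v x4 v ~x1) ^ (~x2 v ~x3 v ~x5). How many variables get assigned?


Unit propagation repeatedly assigns the literal in any unit clause, then simplifies.
Assignments in order: x1 = F, x5 = T.
No further unit clauses remain.
Total variables assigned = 2.

2


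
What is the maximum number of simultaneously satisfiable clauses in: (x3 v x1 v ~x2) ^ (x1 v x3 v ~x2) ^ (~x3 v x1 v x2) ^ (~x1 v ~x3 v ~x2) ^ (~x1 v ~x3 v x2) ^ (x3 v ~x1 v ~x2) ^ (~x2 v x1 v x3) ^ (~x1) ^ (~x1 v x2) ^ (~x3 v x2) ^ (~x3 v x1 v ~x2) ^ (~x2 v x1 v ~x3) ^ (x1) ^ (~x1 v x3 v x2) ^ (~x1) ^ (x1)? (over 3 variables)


Enumerate all 8 truth assignments.
For each, count how many of the 16 clauses are satisfied.
The formula is not fully satisfiable, so the maximum is below 16.
Maximum simultaneously satisfiable clauses = 14.

14


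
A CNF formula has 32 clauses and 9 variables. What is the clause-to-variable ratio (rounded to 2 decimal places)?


Clause-to-variable ratio = clauses / variables.
32 / 9 = 3.56.

3.56


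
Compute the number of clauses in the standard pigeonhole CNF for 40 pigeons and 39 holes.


The PHP encoding has two parts:
1) At-least-one-hole clauses: 40 (one per pigeon, each with 39 literals).
2) At-most-one-pigeon-per-hole clauses: 39 holes * C(40,2) = 39 * 780 = 30420.
Total clauses = 40 + 30420 = 30460.

30460


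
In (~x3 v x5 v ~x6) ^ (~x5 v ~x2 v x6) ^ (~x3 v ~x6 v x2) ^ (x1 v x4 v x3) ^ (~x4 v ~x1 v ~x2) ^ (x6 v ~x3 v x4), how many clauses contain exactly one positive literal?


A definite clause has exactly one positive literal.
Clause 1: 1 positive -> definite
Clause 2: 1 positive -> definite
Clause 3: 1 positive -> definite
Clause 4: 3 positive -> not definite
Clause 5: 0 positive -> not definite
Clause 6: 2 positive -> not definite
Definite clause count = 3.

3


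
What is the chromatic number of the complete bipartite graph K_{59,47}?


K_{59,47} is bipartite by definition: the two parts are independent sets, with every edge crossing between them.
Color all vertices in one part with color 1 and all vertices in the other part with color 2.
Since the graph has at least one edge, one color does not suffice.
Chromatic number = 2.

2


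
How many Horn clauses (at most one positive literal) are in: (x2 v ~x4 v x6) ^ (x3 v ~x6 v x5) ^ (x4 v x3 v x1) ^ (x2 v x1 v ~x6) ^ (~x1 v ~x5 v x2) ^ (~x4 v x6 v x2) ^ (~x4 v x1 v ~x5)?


A Horn clause has at most one positive literal.
Clause 1: 2 positive lit(s) -> not Horn
Clause 2: 2 positive lit(s) -> not Horn
Clause 3: 3 positive lit(s) -> not Horn
Clause 4: 2 positive lit(s) -> not Horn
Clause 5: 1 positive lit(s) -> Horn
Clause 6: 2 positive lit(s) -> not Horn
Clause 7: 1 positive lit(s) -> Horn
Total Horn clauses = 2.

2


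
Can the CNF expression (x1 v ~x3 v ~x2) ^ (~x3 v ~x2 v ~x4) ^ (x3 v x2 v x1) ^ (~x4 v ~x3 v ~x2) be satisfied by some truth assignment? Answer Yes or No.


Check all 16 possible truth assignments.
Number of satisfying assignments found: 11.
The formula is satisfiable.

Yes


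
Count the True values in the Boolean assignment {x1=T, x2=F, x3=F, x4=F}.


The weight is the number of variables assigned True.
True variables: x1.
Weight = 1.

1


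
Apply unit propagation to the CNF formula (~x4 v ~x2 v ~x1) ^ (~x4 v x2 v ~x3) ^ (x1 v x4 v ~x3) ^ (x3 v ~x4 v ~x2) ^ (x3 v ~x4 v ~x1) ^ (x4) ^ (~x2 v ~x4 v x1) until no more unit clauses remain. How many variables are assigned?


Unit propagation repeatedly assigns the literal in any unit clause, then simplifies.
Assignments in order: x4 = T.
No further unit clauses remain.
Total variables assigned = 1.

1


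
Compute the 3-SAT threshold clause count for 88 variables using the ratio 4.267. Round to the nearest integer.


The 3-SAT phase transition occurs at approximately 4.267 clauses per variable.
m = 4.267 * 88 = 375.496.
Rounded to nearest integer: 375.

375


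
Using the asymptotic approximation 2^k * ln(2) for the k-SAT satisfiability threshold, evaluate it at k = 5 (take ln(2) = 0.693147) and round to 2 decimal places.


Using the asymptotic formula: threshold ~ 2^k * ln(2).
2^5 = 32.
32 * 0.693147 = 22.18.

22.18


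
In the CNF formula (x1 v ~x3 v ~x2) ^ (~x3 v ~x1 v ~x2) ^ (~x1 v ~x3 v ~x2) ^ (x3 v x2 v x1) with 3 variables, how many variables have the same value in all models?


Find all satisfying assignments: 5 model(s).
Check which variables have the same value in every model.
No variable is fixed across all models.
Backbone size = 0.

0


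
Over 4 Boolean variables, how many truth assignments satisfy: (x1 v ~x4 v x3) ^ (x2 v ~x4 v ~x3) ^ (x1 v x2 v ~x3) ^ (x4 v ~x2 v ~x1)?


Enumerate all 16 truth assignments over 4 variables.
Test each against every clause.
Satisfying assignments found: 9.

9


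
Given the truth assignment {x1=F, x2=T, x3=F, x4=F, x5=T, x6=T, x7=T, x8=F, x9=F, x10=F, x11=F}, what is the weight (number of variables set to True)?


The weight is the number of variables assigned True.
True variables: x2, x5, x6, x7.
Weight = 4.

4


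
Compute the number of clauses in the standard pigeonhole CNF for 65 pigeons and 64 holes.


The PHP encoding has two parts:
1) At-least-one-hole clauses: 65 (one per pigeon, each with 64 literals).
2) At-most-one-pigeon-per-hole clauses: 64 holes * C(65,2) = 64 * 2080 = 133120.
Total clauses = 65 + 133120 = 133185.

133185


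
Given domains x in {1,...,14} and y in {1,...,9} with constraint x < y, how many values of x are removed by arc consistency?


For the constraint x < y, x needs a supporting value in y's domain.
x can be at most 8 (one less than y's maximum).
Valid x values from domain: 8 out of 14.
Pruned = 14 - 8 = 6.

6


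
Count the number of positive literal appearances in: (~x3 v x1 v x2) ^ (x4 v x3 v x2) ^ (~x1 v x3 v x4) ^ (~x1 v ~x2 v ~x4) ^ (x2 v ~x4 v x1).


Scan each clause for unnegated literals.
Clause 1: 2 positive; Clause 2: 3 positive; Clause 3: 2 positive; Clause 4: 0 positive; Clause 5: 2 positive.
Total positive literal occurrences = 9.

9


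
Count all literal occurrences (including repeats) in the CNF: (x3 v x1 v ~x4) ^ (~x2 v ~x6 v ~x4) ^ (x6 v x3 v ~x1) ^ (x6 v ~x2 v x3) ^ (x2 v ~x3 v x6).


Clause lengths: 3, 3, 3, 3, 3.
Sum = 3 + 3 + 3 + 3 + 3 = 15.

15


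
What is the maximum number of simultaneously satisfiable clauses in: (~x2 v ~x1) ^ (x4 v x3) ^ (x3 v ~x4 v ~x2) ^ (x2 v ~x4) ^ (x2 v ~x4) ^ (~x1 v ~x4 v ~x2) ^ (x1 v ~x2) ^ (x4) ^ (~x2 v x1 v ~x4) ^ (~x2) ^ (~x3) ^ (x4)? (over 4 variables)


Enumerate all 16 truth assignments.
For each, count how many of the 12 clauses are satisfied.
The formula is not fully satisfiable, so the maximum is below 12.
Maximum simultaneously satisfiable clauses = 10.

10


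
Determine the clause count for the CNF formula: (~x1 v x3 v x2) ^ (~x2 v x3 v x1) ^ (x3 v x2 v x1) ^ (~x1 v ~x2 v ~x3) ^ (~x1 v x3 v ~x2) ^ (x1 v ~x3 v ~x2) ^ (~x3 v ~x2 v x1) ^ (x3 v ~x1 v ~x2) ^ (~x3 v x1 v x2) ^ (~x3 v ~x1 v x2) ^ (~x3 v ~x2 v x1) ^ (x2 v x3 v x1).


Each group enclosed in parentheses joined by ^ is one clause.
Counting the conjuncts: 12 clauses.

12


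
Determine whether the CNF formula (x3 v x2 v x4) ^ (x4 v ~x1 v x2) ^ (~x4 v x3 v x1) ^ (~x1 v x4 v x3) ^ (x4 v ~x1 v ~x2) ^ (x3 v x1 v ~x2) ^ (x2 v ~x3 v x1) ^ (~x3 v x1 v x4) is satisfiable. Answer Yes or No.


Check all 16 possible truth assignments.
Number of satisfying assignments found: 5.
The formula is satisfiable.

Yes


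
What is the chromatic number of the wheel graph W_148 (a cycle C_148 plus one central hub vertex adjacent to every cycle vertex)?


W_148 consists of the cycle C_148 together with a hub vertex adjacent to every cycle vertex.
The cycle C_148 needs 2 colors (even cycle -> 2).
The hub is adjacent to every cycle vertex, so it must receive a new color distinct from all of them.
Chromatic number = 2 + 1 = 3.

3


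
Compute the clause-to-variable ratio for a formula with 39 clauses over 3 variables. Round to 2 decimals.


Clause-to-variable ratio = clauses / variables.
39 / 3 = 13.0.

13.0


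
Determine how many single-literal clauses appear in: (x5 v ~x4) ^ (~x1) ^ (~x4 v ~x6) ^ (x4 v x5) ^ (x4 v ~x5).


A unit clause contains exactly one literal.
Unit clauses found: (~x1).
Count = 1.

1


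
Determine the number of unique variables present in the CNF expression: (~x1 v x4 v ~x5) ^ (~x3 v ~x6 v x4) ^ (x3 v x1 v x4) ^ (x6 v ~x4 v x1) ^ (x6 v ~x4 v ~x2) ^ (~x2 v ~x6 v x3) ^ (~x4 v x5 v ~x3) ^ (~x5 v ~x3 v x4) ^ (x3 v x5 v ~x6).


Identify each distinct variable in the formula.
Variables found: x1, x2, x3, x4, x5, x6.
Total distinct variables = 6.

6


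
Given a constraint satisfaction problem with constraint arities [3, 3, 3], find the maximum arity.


The arities are: 3, 3, 3.
Scan for the maximum value.
Maximum arity = 3.

3


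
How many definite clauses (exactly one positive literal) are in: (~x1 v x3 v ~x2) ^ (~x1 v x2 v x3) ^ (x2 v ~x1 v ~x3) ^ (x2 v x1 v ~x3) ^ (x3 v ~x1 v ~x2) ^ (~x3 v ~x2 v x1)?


A definite clause has exactly one positive literal.
Clause 1: 1 positive -> definite
Clause 2: 2 positive -> not definite
Clause 3: 1 positive -> definite
Clause 4: 2 positive -> not definite
Clause 5: 1 positive -> definite
Clause 6: 1 positive -> definite
Definite clause count = 4.

4


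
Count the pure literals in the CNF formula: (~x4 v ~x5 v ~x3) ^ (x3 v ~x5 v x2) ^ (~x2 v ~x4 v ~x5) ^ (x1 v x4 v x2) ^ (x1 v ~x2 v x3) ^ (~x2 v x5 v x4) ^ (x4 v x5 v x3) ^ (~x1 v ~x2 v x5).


A pure literal appears in only one polarity across all clauses.
No pure literals found.
Count = 0.

0


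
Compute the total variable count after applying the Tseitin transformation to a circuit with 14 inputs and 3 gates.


The Tseitin transformation introduces one auxiliary variable per gate.
Total variables = inputs + gates = 14 + 3 = 17.

17


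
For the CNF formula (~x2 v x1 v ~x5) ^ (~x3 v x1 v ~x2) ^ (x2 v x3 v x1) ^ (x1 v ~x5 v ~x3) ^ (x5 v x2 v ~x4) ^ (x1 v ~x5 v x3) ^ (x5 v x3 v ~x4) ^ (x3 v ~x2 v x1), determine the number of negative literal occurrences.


Scan each clause for negated literals.
Clause 1: 2 negative; Clause 2: 2 negative; Clause 3: 0 negative; Clause 4: 2 negative; Clause 5: 1 negative; Clause 6: 1 negative; Clause 7: 1 negative; Clause 8: 1 negative.
Total negative literal occurrences = 10.

10


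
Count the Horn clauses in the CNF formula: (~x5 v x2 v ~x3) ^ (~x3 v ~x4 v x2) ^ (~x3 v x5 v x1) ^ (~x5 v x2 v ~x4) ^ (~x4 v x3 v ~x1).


A Horn clause has at most one positive literal.
Clause 1: 1 positive lit(s) -> Horn
Clause 2: 1 positive lit(s) -> Horn
Clause 3: 2 positive lit(s) -> not Horn
Clause 4: 1 positive lit(s) -> Horn
Clause 5: 1 positive lit(s) -> Horn
Total Horn clauses = 4.

4


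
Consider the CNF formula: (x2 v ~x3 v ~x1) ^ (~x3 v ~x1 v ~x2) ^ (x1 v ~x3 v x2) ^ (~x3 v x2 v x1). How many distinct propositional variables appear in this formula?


Identify each distinct variable in the formula.
Variables found: x1, x2, x3.
Total distinct variables = 3.

3


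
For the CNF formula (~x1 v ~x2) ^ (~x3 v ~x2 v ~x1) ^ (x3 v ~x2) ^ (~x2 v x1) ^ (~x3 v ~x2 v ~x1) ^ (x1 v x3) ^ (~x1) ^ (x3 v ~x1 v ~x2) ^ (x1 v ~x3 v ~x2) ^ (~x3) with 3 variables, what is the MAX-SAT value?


Enumerate all 8 truth assignments.
For each, count how many of the 10 clauses are satisfied.
The formula is not fully satisfiable, so the maximum is below 10.
Maximum simultaneously satisfiable clauses = 9.

9


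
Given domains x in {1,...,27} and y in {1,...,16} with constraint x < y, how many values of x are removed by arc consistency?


For the constraint x < y, x needs a supporting value in y's domain.
x can be at most 15 (one less than y's maximum).
Valid x values from domain: 15 out of 27.
Pruned = 27 - 15 = 12.

12


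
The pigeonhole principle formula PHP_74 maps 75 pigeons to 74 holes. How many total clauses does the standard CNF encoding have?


The PHP encoding has two parts:
1) At-least-one-hole clauses: 75 (one per pigeon, each with 74 literals).
2) At-most-one-pigeon-per-hole clauses: 74 holes * C(75,2) = 74 * 2775 = 205350.
Total clauses = 75 + 205350 = 205425.

205425


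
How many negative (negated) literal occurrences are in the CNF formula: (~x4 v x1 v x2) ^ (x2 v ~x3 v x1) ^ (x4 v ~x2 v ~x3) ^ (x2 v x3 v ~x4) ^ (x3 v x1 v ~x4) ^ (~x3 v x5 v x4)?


Scan each clause for negated literals.
Clause 1: 1 negative; Clause 2: 1 negative; Clause 3: 2 negative; Clause 4: 1 negative; Clause 5: 1 negative; Clause 6: 1 negative.
Total negative literal occurrences = 7.

7


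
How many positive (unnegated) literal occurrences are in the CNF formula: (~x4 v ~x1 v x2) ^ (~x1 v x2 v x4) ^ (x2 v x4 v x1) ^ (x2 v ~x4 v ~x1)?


Scan each clause for unnegated literals.
Clause 1: 1 positive; Clause 2: 2 positive; Clause 3: 3 positive; Clause 4: 1 positive.
Total positive literal occurrences = 7.

7


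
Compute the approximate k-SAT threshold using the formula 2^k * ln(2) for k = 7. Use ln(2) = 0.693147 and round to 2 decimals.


Using the asymptotic formula: threshold ~ 2^k * ln(2).
2^7 = 128.
128 * 0.693147 = 88.72.

88.72


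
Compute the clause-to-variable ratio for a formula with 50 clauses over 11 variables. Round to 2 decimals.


Clause-to-variable ratio = clauses / variables.
50 / 11 = 4.55.

4.55


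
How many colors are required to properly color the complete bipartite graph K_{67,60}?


K_{67,60} is bipartite by definition: the two parts are independent sets, with every edge crossing between them.
Color all vertices in one part with color 1 and all vertices in the other part with color 2.
Since the graph has at least one edge, one color does not suffice.
Chromatic number = 2.

2


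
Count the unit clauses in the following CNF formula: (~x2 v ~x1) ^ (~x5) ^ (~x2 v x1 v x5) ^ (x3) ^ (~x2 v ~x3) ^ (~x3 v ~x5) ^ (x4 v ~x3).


A unit clause contains exactly one literal.
Unit clauses found: (~x5), (x3).
Count = 2.

2


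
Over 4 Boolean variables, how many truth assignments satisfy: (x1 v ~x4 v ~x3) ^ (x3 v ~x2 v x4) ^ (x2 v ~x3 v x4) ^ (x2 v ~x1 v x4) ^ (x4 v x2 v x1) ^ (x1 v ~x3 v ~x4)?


Enumerate all 16 truth assignments over 4 variables.
Test each against every clause.
Satisfying assignments found: 8.

8


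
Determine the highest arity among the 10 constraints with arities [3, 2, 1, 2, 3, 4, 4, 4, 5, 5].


The arities are: 3, 2, 1, 2, 3, 4, 4, 4, 5, 5.
Scan for the maximum value.
Maximum arity = 5.

5


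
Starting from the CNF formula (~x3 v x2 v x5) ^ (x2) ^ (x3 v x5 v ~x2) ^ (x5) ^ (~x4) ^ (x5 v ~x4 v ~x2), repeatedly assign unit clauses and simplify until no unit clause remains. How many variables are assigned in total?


Unit propagation repeatedly assigns the literal in any unit clause, then simplifies.
Assignments in order: x2 = T, x5 = T, x4 = F.
No further unit clauses remain.
Total variables assigned = 3.

3


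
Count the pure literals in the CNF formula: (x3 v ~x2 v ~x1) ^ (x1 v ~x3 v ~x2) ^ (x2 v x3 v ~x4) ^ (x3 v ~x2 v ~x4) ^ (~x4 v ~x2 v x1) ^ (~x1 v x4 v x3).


A pure literal appears in only one polarity across all clauses.
No pure literals found.
Count = 0.

0


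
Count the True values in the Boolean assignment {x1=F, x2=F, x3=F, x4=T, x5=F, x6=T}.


The weight is the number of variables assigned True.
True variables: x4, x6.
Weight = 2.

2


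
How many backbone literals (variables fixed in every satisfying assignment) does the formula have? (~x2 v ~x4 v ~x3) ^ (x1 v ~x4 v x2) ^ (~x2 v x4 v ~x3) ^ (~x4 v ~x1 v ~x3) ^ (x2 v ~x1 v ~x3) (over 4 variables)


Find all satisfying assignments: 8 model(s).
Check which variables have the same value in every model.
No variable is fixed across all models.
Backbone size = 0.

0


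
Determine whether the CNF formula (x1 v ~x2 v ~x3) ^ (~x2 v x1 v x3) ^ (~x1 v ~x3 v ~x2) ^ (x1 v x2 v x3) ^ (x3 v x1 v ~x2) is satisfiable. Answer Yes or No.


Check all 8 possible truth assignments.
Number of satisfying assignments found: 4.
The formula is satisfiable.

Yes


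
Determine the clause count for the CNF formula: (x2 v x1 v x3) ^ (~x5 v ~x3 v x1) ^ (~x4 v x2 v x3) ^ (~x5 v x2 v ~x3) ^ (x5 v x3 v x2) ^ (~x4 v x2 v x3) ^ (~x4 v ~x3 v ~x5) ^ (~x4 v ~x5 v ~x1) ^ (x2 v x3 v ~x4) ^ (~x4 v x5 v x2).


Each group enclosed in parentheses joined by ^ is one clause.
Counting the conjuncts: 10 clauses.

10


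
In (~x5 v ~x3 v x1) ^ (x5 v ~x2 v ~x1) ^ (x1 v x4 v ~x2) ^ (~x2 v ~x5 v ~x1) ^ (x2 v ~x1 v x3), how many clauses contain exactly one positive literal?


A definite clause has exactly one positive literal.
Clause 1: 1 positive -> definite
Clause 2: 1 positive -> definite
Clause 3: 2 positive -> not definite
Clause 4: 0 positive -> not definite
Clause 5: 2 positive -> not definite
Definite clause count = 2.

2


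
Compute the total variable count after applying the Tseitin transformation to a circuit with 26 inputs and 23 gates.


The Tseitin transformation introduces one auxiliary variable per gate.
Total variables = inputs + gates = 26 + 23 = 49.

49


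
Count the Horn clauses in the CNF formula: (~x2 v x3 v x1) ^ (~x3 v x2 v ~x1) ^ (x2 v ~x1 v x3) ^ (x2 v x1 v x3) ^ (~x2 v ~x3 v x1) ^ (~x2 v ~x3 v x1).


A Horn clause has at most one positive literal.
Clause 1: 2 positive lit(s) -> not Horn
Clause 2: 1 positive lit(s) -> Horn
Clause 3: 2 positive lit(s) -> not Horn
Clause 4: 3 positive lit(s) -> not Horn
Clause 5: 1 positive lit(s) -> Horn
Clause 6: 1 positive lit(s) -> Horn
Total Horn clauses = 3.

3


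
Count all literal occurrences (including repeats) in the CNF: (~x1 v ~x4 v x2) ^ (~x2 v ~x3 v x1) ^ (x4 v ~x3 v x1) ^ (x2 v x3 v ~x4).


Clause lengths: 3, 3, 3, 3.
Sum = 3 + 3 + 3 + 3 = 12.

12


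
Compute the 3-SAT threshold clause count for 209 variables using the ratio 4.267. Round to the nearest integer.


The 3-SAT phase transition occurs at approximately 4.267 clauses per variable.
m = 4.267 * 209 = 891.803.
Rounded to nearest integer: 892.

892


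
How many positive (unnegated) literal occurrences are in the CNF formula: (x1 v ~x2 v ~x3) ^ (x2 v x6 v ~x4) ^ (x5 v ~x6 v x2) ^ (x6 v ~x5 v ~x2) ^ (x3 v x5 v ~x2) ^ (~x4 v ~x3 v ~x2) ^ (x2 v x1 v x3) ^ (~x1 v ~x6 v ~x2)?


Scan each clause for unnegated literals.
Clause 1: 1 positive; Clause 2: 2 positive; Clause 3: 2 positive; Clause 4: 1 positive; Clause 5: 2 positive; Clause 6: 0 positive; Clause 7: 3 positive; Clause 8: 0 positive.
Total positive literal occurrences = 11.

11


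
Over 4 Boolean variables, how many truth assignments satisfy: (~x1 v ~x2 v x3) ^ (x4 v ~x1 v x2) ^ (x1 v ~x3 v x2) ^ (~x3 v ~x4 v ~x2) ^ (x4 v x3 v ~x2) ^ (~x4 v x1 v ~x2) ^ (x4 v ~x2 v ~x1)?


Enumerate all 16 truth assignments over 4 variables.
Test each against every clause.
Satisfying assignments found: 5.

5


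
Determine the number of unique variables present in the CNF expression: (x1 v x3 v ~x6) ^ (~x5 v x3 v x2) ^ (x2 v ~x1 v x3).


Identify each distinct variable in the formula.
Variables found: x1, x2, x3, x5, x6.
Total distinct variables = 5.

5


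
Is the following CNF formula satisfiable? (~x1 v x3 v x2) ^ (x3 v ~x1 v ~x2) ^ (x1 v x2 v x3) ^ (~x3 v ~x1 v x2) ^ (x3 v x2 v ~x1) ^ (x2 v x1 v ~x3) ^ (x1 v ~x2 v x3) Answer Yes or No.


Check all 8 possible truth assignments.
Number of satisfying assignments found: 2.
The formula is satisfiable.

Yes


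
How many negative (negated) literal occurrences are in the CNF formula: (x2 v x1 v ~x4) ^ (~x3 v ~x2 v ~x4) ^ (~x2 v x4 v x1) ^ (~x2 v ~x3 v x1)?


Scan each clause for negated literals.
Clause 1: 1 negative; Clause 2: 3 negative; Clause 3: 1 negative; Clause 4: 2 negative.
Total negative literal occurrences = 7.

7


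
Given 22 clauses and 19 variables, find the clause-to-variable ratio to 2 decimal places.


Clause-to-variable ratio = clauses / variables.
22 / 19 = 1.16.

1.16


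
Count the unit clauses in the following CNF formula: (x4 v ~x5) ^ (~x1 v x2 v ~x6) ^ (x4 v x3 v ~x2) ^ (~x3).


A unit clause contains exactly one literal.
Unit clauses found: (~x3).
Count = 1.

1


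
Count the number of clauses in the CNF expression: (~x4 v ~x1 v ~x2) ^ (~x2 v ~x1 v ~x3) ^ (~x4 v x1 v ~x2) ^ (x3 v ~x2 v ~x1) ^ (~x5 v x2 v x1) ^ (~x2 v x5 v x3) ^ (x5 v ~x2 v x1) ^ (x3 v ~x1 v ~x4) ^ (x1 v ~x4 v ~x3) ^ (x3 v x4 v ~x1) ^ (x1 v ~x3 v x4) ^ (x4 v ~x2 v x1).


Each group enclosed in parentheses joined by ^ is one clause.
Counting the conjuncts: 12 clauses.

12


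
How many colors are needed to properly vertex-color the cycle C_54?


A cycle on an even number of vertices is bipartite: alternate two colors around the cycle.
Since 54 is even, two colors suffice, and at least two are needed because the graph has edges.
Chromatic number = 2.

2


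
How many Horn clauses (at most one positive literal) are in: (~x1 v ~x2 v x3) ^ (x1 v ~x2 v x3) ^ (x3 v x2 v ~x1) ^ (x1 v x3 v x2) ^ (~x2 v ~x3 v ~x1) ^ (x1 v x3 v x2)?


A Horn clause has at most one positive literal.
Clause 1: 1 positive lit(s) -> Horn
Clause 2: 2 positive lit(s) -> not Horn
Clause 3: 2 positive lit(s) -> not Horn
Clause 4: 3 positive lit(s) -> not Horn
Clause 5: 0 positive lit(s) -> Horn
Clause 6: 3 positive lit(s) -> not Horn
Total Horn clauses = 2.

2


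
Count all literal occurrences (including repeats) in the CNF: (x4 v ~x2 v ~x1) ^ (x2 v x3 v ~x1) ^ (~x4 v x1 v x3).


Clause lengths: 3, 3, 3.
Sum = 3 + 3 + 3 = 9.

9


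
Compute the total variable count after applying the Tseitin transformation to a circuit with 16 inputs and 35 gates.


The Tseitin transformation introduces one auxiliary variable per gate.
Total variables = inputs + gates = 16 + 35 = 51.

51


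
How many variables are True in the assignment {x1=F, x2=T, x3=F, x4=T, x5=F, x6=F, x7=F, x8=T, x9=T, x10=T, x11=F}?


The weight is the number of variables assigned True.
True variables: x2, x4, x8, x9, x10.
Weight = 5.

5


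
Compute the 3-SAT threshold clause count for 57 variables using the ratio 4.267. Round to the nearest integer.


The 3-SAT phase transition occurs at approximately 4.267 clauses per variable.
m = 4.267 * 57 = 243.219.
Rounded to nearest integer: 243.

243


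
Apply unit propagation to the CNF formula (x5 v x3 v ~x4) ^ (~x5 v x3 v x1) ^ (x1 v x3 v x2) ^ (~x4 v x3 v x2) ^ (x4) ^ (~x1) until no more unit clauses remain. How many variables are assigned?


Unit propagation repeatedly assigns the literal in any unit clause, then simplifies.
Assignments in order: x4 = T, x1 = F.
No further unit clauses remain.
Total variables assigned = 2.

2


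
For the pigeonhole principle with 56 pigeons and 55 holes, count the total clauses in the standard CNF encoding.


The PHP encoding has two parts:
1) At-least-one-hole clauses: 56 (one per pigeon, each with 55 literals).
2) At-most-one-pigeon-per-hole clauses: 55 holes * C(56,2) = 55 * 1540 = 84700.
Total clauses = 56 + 84700 = 84756.

84756


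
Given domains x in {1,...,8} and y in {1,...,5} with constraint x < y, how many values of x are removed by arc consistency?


For the constraint x < y, x needs a supporting value in y's domain.
x can be at most 4 (one less than y's maximum).
Valid x values from domain: 4 out of 8.
Pruned = 8 - 4 = 4.

4


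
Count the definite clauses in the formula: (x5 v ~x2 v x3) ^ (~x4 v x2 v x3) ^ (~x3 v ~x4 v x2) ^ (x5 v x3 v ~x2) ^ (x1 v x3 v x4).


A definite clause has exactly one positive literal.
Clause 1: 2 positive -> not definite
Clause 2: 2 positive -> not definite
Clause 3: 1 positive -> definite
Clause 4: 2 positive -> not definite
Clause 5: 3 positive -> not definite
Definite clause count = 1.

1


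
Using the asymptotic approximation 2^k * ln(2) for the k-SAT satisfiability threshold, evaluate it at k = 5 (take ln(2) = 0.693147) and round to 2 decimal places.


Using the asymptotic formula: threshold ~ 2^k * ln(2).
2^5 = 32.
32 * 0.693147 = 22.18.

22.18


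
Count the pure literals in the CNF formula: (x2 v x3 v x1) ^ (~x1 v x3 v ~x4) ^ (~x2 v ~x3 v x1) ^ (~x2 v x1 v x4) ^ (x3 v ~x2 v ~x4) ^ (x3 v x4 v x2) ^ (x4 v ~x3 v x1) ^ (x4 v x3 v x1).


A pure literal appears in only one polarity across all clauses.
No pure literals found.
Count = 0.

0


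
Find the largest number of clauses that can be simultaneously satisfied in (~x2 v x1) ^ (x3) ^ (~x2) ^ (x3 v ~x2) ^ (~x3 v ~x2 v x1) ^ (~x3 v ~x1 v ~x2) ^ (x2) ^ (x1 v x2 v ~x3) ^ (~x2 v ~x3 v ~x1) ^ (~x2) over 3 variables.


Enumerate all 8 truth assignments.
For each, count how many of the 10 clauses are satisfied.
The formula is not fully satisfiable, so the maximum is below 10.
Maximum simultaneously satisfiable clauses = 9.

9


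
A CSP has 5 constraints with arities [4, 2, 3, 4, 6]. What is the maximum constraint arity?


The arities are: 4, 2, 3, 4, 6.
Scan for the maximum value.
Maximum arity = 6.

6


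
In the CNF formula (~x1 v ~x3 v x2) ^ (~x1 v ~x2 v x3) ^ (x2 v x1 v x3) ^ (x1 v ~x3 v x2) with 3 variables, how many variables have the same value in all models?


Find all satisfying assignments: 4 model(s).
Check which variables have the same value in every model.
No variable is fixed across all models.
Backbone size = 0.

0


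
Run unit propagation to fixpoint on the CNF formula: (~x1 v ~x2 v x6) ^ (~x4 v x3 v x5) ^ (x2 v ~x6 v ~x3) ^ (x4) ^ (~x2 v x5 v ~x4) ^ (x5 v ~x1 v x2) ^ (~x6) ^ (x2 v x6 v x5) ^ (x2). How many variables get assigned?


Unit propagation repeatedly assigns the literal in any unit clause, then simplifies.
Assignments in order: x4 = T, x6 = F, x2 = T, x1 = F, x5 = T.
No further unit clauses remain.
Total variables assigned = 5.

5


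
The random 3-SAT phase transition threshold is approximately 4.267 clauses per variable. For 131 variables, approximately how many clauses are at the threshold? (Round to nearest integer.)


The 3-SAT phase transition occurs at approximately 4.267 clauses per variable.
m = 4.267 * 131 = 558.977.
Rounded to nearest integer: 559.

559


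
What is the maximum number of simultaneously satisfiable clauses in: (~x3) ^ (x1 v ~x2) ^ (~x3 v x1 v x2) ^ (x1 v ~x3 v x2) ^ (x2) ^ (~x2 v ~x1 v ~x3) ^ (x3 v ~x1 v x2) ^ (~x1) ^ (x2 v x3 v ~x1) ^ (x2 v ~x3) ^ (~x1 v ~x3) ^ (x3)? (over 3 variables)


Enumerate all 8 truth assignments.
For each, count how many of the 12 clauses are satisfied.
The formula is not fully satisfiable, so the maximum is below 12.
Maximum simultaneously satisfiable clauses = 10.

10


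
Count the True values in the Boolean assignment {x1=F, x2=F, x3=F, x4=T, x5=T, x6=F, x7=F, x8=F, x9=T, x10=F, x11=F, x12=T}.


The weight is the number of variables assigned True.
True variables: x4, x5, x9, x12.
Weight = 4.

4


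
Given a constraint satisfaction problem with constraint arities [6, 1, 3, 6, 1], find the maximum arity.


The arities are: 6, 1, 3, 6, 1.
Scan for the maximum value.
Maximum arity = 6.

6


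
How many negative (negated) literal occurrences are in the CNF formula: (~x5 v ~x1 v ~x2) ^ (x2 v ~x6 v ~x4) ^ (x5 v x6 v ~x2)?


Scan each clause for negated literals.
Clause 1: 3 negative; Clause 2: 2 negative; Clause 3: 1 negative.
Total negative literal occurrences = 6.

6


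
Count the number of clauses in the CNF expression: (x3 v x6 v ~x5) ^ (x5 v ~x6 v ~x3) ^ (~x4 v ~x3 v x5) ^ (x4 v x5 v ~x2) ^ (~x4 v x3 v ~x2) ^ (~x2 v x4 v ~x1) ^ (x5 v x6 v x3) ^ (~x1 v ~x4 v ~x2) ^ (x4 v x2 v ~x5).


Each group enclosed in parentheses joined by ^ is one clause.
Counting the conjuncts: 9 clauses.

9


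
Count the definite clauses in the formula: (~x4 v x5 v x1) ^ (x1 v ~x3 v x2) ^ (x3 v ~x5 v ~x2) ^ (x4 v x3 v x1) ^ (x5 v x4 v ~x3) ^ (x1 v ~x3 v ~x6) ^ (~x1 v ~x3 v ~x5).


A definite clause has exactly one positive literal.
Clause 1: 2 positive -> not definite
Clause 2: 2 positive -> not definite
Clause 3: 1 positive -> definite
Clause 4: 3 positive -> not definite
Clause 5: 2 positive -> not definite
Clause 6: 1 positive -> definite
Clause 7: 0 positive -> not definite
Definite clause count = 2.

2


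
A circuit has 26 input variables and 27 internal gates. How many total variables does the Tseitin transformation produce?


The Tseitin transformation introduces one auxiliary variable per gate.
Total variables = inputs + gates = 26 + 27 = 53.

53


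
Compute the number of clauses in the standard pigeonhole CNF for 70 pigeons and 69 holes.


The PHP encoding has two parts:
1) At-least-one-hole clauses: 70 (one per pigeon, each with 69 literals).
2) At-most-one-pigeon-per-hole clauses: 69 holes * C(70,2) = 69 * 2415 = 166635.
Total clauses = 70 + 166635 = 166705.

166705


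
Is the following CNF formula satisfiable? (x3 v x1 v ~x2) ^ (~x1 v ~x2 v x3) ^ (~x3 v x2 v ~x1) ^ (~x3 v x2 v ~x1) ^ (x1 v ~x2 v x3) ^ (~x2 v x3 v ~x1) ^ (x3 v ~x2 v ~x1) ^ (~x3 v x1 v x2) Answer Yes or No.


Check all 8 possible truth assignments.
Number of satisfying assignments found: 4.
The formula is satisfiable.

Yes


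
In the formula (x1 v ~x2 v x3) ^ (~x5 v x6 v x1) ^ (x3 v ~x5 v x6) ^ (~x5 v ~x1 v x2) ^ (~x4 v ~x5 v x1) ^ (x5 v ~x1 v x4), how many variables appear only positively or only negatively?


A pure literal appears in only one polarity across all clauses.
Pure literals: x3 (positive only), x6 (positive only).
Count = 2.

2


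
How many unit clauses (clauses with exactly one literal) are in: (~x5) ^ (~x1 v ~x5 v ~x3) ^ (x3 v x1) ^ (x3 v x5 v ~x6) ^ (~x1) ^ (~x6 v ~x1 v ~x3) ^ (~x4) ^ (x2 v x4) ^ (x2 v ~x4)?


A unit clause contains exactly one literal.
Unit clauses found: (~x5), (~x1), (~x4).
Count = 3.

3


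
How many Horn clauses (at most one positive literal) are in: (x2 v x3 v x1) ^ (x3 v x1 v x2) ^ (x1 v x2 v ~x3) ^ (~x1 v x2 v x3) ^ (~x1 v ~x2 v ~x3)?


A Horn clause has at most one positive literal.
Clause 1: 3 positive lit(s) -> not Horn
Clause 2: 3 positive lit(s) -> not Horn
Clause 3: 2 positive lit(s) -> not Horn
Clause 4: 2 positive lit(s) -> not Horn
Clause 5: 0 positive lit(s) -> Horn
Total Horn clauses = 1.

1


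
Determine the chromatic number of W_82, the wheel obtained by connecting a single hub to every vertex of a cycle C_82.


W_82 consists of the cycle C_82 together with a hub vertex adjacent to every cycle vertex.
The cycle C_82 needs 2 colors (even cycle -> 2).
The hub is adjacent to every cycle vertex, so it must receive a new color distinct from all of them.
Chromatic number = 2 + 1 = 3.

3


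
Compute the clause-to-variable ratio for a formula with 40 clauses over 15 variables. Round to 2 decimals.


Clause-to-variable ratio = clauses / variables.
40 / 15 = 2.67.

2.67


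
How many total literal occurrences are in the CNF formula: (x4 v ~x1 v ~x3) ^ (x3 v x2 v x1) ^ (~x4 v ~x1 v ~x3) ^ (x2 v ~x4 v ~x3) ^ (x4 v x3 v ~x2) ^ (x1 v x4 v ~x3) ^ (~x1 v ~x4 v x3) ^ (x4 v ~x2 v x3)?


Clause lengths: 3, 3, 3, 3, 3, 3, 3, 3.
Sum = 3 + 3 + 3 + 3 + 3 + 3 + 3 + 3 = 24.

24


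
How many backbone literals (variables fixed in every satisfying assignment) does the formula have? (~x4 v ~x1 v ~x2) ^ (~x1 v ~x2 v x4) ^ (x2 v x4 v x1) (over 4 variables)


Find all satisfying assignments: 10 model(s).
Check which variables have the same value in every model.
No variable is fixed across all models.
Backbone size = 0.

0


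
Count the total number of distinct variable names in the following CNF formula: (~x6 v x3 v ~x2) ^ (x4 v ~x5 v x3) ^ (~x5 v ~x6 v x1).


Identify each distinct variable in the formula.
Variables found: x1, x2, x3, x4, x5, x6.
Total distinct variables = 6.

6


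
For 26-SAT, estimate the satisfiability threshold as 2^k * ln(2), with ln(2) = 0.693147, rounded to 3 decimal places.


Using the asymptotic formula: threshold ~ 2^k * ln(2).
2^26 = 67108864.
67108864 * 0.693147 = 46516307.755.

46516307.755


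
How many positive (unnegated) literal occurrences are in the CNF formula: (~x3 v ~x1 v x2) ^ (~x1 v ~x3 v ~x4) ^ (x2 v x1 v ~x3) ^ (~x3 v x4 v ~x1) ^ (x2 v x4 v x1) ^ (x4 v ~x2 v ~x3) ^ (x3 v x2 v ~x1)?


Scan each clause for unnegated literals.
Clause 1: 1 positive; Clause 2: 0 positive; Clause 3: 2 positive; Clause 4: 1 positive; Clause 5: 3 positive; Clause 6: 1 positive; Clause 7: 2 positive.
Total positive literal occurrences = 10.

10


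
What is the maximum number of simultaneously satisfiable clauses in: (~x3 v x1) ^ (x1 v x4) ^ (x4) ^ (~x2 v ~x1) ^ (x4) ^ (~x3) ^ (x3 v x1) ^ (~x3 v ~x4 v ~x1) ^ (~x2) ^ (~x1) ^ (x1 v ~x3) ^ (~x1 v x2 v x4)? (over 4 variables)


Enumerate all 16 truth assignments.
For each, count how many of the 12 clauses are satisfied.
The formula is not fully satisfiable, so the maximum is below 12.
Maximum simultaneously satisfiable clauses = 11.

11


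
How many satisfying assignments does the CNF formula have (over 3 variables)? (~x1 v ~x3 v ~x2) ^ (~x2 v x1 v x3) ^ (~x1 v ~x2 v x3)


Enumerate all 8 truth assignments over 3 variables.
Test each against every clause.
Satisfying assignments found: 5.

5


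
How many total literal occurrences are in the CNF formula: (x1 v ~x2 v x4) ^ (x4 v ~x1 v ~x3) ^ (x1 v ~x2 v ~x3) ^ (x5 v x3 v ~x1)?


Clause lengths: 3, 3, 3, 3.
Sum = 3 + 3 + 3 + 3 = 12.

12


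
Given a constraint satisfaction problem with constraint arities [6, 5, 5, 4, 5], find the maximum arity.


The arities are: 6, 5, 5, 4, 5.
Scan for the maximum value.
Maximum arity = 6.

6


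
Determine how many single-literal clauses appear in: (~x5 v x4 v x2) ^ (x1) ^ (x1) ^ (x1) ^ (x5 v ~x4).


A unit clause contains exactly one literal.
Unit clauses found: (x1), (x1), (x1).
Count = 3.

3


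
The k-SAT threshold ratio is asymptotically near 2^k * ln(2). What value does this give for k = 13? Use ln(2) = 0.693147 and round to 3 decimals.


Using the asymptotic formula: threshold ~ 2^k * ln(2).
2^13 = 8192.
8192 * 0.693147 = 5678.26.

5678.26


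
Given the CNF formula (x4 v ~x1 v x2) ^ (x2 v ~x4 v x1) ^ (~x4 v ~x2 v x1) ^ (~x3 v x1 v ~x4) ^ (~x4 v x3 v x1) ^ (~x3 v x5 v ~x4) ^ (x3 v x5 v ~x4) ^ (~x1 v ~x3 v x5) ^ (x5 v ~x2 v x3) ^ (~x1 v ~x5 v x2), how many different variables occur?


Identify each distinct variable in the formula.
Variables found: x1, x2, x3, x4, x5.
Total distinct variables = 5.

5


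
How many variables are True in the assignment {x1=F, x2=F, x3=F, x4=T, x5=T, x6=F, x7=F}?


The weight is the number of variables assigned True.
True variables: x4, x5.
Weight = 2.

2


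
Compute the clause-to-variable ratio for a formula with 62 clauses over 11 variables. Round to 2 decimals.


Clause-to-variable ratio = clauses / variables.
62 / 11 = 5.64.

5.64


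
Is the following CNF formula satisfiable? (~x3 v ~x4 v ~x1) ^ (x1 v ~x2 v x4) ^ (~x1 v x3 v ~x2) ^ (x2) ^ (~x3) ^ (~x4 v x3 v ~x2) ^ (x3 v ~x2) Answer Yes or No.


Check all 16 possible truth assignments.
Number of satisfying assignments found: 0.
The formula is unsatisfiable.

No


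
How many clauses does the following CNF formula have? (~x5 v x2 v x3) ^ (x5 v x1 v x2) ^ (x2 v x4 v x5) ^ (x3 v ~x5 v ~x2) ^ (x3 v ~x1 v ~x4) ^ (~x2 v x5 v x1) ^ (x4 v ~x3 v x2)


Each group enclosed in parentheses joined by ^ is one clause.
Counting the conjuncts: 7 clauses.

7


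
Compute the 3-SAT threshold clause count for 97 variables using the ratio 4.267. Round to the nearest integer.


The 3-SAT phase transition occurs at approximately 4.267 clauses per variable.
m = 4.267 * 97 = 413.899.
Rounded to nearest integer: 414.

414


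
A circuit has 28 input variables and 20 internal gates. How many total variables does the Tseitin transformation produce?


The Tseitin transformation introduces one auxiliary variable per gate.
Total variables = inputs + gates = 28 + 20 = 48.

48


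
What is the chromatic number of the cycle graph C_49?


An odd cycle cannot be 2-colored: alternating two colors around the cycle returns to the start with a conflict.
Since 49 is odd, three colors are required (and three suffice).
Chromatic number = 3.

3


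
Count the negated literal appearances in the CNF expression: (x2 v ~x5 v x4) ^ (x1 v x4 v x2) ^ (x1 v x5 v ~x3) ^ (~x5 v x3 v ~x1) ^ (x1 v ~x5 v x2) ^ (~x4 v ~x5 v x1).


Scan each clause for negated literals.
Clause 1: 1 negative; Clause 2: 0 negative; Clause 3: 1 negative; Clause 4: 2 negative; Clause 5: 1 negative; Clause 6: 2 negative.
Total negative literal occurrences = 7.

7


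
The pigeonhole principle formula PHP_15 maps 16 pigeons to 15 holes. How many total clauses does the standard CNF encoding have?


The PHP encoding has two parts:
1) At-least-one-hole clauses: 16 (one per pigeon, each with 15 literals).
2) At-most-one-pigeon-per-hole clauses: 15 holes * C(16,2) = 15 * 120 = 1800.
Total clauses = 16 + 1800 = 1816.

1816


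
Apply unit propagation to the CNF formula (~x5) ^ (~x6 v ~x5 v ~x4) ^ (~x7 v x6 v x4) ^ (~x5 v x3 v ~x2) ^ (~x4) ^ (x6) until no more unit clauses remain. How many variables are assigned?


Unit propagation repeatedly assigns the literal in any unit clause, then simplifies.
Assignments in order: x5 = F, x4 = F, x6 = T.
No further unit clauses remain.
Total variables assigned = 3.

3


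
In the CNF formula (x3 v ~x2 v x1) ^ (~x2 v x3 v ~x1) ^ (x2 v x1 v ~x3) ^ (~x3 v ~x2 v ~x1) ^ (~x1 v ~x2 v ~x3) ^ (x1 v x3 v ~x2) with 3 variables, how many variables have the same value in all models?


Find all satisfying assignments: 4 model(s).
Check which variables have the same value in every model.
No variable is fixed across all models.
Backbone size = 0.

0


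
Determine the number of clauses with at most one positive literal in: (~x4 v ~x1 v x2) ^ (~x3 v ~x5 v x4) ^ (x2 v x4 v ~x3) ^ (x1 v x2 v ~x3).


A Horn clause has at most one positive literal.
Clause 1: 1 positive lit(s) -> Horn
Clause 2: 1 positive lit(s) -> Horn
Clause 3: 2 positive lit(s) -> not Horn
Clause 4: 2 positive lit(s) -> not Horn
Total Horn clauses = 2.

2


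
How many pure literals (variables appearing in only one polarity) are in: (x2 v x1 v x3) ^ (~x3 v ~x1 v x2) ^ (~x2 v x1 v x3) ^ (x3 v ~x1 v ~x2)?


A pure literal appears in only one polarity across all clauses.
No pure literals found.
Count = 0.

0


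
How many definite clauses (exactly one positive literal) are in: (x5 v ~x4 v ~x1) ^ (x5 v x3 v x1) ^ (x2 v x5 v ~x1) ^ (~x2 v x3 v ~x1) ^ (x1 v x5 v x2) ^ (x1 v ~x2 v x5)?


A definite clause has exactly one positive literal.
Clause 1: 1 positive -> definite
Clause 2: 3 positive -> not definite
Clause 3: 2 positive -> not definite
Clause 4: 1 positive -> definite
Clause 5: 3 positive -> not definite
Clause 6: 2 positive -> not definite
Definite clause count = 2.

2
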